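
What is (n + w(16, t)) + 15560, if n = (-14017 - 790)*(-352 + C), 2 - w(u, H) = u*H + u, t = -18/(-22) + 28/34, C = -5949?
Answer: 17449797799/187 ≈ 9.3314e+7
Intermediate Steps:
t = 307/187 (t = -18*(-1/22) + 28*(1/34) = 9/11 + 14/17 = 307/187 ≈ 1.6417)
w(u, H) = 2 - u - H*u (w(u, H) = 2 - (u*H + u) = 2 - (H*u + u) = 2 - (u + H*u) = 2 + (-u - H*u) = 2 - u - H*u)
n = 93298907 (n = (-14017 - 790)*(-352 - 5949) = -14807*(-6301) = 93298907)
(n + w(16, t)) + 15560 = (93298907 + (2 - 1*16 - 1*307/187*16)) + 15560 = (93298907 + (2 - 16 - 4912/187)) + 15560 = (93298907 - 7530/187) + 15560 = 17446888079/187 + 15560 = 17449797799/187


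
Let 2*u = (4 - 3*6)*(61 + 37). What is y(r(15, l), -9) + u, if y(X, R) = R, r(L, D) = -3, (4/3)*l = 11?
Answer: -695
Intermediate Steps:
l = 33/4 (l = (¾)*11 = 33/4 ≈ 8.2500)
u = -686 (u = ((4 - 3*6)*(61 + 37))/2 = ((4 - 18)*98)/2 = (-14*98)/2 = (½)*(-1372) = -686)
y(r(15, l), -9) + u = -9 - 686 = -695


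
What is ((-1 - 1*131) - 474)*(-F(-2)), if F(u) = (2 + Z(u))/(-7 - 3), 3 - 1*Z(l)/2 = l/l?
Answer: -1818/5 ≈ -363.60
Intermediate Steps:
Z(l) = 4 (Z(l) = 6 - 2*l/l = 6 - 2*1 = 6 - 2 = 4)
F(u) = -3/5 (F(u) = (2 + 4)/(-7 - 3) = 6/(-10) = 6*(-1/10) = -3/5)
((-1 - 1*131) - 474)*(-F(-2)) = ((-1 - 1*131) - 474)*(-1*(-3/5)) = ((-1 - 131) - 474)*(3/5) = (-132 - 474)*(3/5) = -606*3/5 = -1818/5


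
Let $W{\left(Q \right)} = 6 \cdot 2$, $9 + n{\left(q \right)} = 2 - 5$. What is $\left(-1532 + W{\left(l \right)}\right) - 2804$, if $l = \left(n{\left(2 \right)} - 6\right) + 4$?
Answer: $-4324$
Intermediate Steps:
$n{\left(q \right)} = -12$ ($n{\left(q \right)} = -9 + \left(2 - 5\right) = -9 - 3 = -12$)
$l = -14$ ($l = \left(-12 - 6\right) + 4 = -18 + 4 = -14$)
$W{\left(Q \right)} = 12$
$\left(-1532 + W{\left(l \right)}\right) - 2804 = \left(-1532 + 12\right) - 2804 = -1520 - 2804 = -4324$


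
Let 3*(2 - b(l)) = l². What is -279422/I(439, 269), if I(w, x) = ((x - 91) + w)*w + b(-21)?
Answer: -139711/135359 ≈ -1.0322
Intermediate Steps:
b(l) = 2 - l²/3
I(w, x) = -145 + w*(-91 + w + x) (I(w, x) = ((x - 91) + w)*w + (2 - ⅓*(-21)²) = ((-91 + x) + w)*w + (2 - ⅓*441) = (-91 + w + x)*w + (2 - 147) = w*(-91 + w + x) - 145 = -145 + w*(-91 + w + x))
-279422/I(439, 269) = -279422/(-145 + 439² - 91*439 + 439*269) = -279422/(-145 + 192721 - 39949 + 118091) = -279422/270718 = -279422*1/270718 = -139711/135359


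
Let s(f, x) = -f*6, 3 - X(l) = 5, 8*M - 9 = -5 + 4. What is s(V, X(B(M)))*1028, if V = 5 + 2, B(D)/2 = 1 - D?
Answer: -43176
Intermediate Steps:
M = 1 (M = 9/8 + (-5 + 4)/8 = 9/8 + (⅛)*(-1) = 9/8 - ⅛ = 1)
B(D) = 2 - 2*D (B(D) = 2*(1 - D) = 2 - 2*D)
X(l) = -2 (X(l) = 3 - 1*5 = 3 - 5 = -2)
V = 7
s(f, x) = -6*f
s(V, X(B(M)))*1028 = -6*7*1028 = -42*1028 = -43176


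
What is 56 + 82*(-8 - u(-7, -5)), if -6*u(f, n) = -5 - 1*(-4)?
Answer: -1841/3 ≈ -613.67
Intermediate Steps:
u(f, n) = ⅙ (u(f, n) = -(-5 - 1*(-4))/6 = -(-5 + 4)/6 = -⅙*(-1) = ⅙)
56 + 82*(-8 - u(-7, -5)) = 56 + 82*(-8 - 1*⅙) = 56 + 82*(-8 - ⅙) = 56 + 82*(-49/6) = 56 - 2009/3 = -1841/3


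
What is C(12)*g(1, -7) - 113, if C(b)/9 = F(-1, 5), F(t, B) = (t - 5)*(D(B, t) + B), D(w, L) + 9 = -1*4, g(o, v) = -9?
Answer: -4001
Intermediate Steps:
D(w, L) = -13 (D(w, L) = -9 - 1*4 = -9 - 4 = -13)
F(t, B) = (-13 + B)*(-5 + t) (F(t, B) = (t - 5)*(-13 + B) = (-5 + t)*(-13 + B) = (-13 + B)*(-5 + t))
C(b) = 432 (C(b) = 9*(65 - 13*(-1) - 5*5 + 5*(-1)) = 9*(65 + 13 - 25 - 5) = 9*48 = 432)
C(12)*g(1, -7) - 113 = 432*(-9) - 113 = -3888 - 113 = -4001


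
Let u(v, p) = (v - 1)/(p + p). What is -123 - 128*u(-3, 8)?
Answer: -91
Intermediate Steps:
u(v, p) = (-1 + v)/(2*p) (u(v, p) = (-1 + v)/((2*p)) = (-1 + v)*(1/(2*p)) = (-1 + v)/(2*p))
-123 - 128*u(-3, 8) = -123 - 64*(-1 - 3)/8 = -123 - 64*(-4)/8 = -123 - 128*(-¼) = -123 + 32 = -91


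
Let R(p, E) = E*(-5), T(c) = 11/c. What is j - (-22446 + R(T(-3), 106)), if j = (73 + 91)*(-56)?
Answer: 13792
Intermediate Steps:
R(p, E) = -5*E
j = -9184 (j = 164*(-56) = -9184)
j - (-22446 + R(T(-3), 106)) = -9184 - (-22446 - 5*106) = -9184 - (-22446 - 530) = -9184 - 1*(-22976) = -9184 + 22976 = 13792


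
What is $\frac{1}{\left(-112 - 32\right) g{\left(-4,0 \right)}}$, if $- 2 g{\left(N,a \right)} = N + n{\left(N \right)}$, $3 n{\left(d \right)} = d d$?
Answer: $\frac{1}{96} \approx 0.010417$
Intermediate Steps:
$n{\left(d \right)} = \frac{d^{2}}{3}$ ($n{\left(d \right)} = \frac{d d}{3} = \frac{d^{2}}{3}$)
$g{\left(N,a \right)} = - \frac{N}{2} - \frac{N^{2}}{6}$ ($g{\left(N,a \right)} = - \frac{N + \frac{N^{2}}{3}}{2} = - \frac{N}{2} - \frac{N^{2}}{6}$)
$\frac{1}{\left(-112 - 32\right) g{\left(-4,0 \right)}} = \frac{1}{\left(-112 - 32\right) \frac{1}{6} \left(-4\right) \left(-3 - -4\right)} = \frac{1}{\left(-144\right) \frac{1}{6} \left(-4\right) \left(-3 + 4\right)} = \frac{1}{\left(-144\right) \frac{1}{6} \left(-4\right) 1} = \frac{1}{\left(-144\right) \left(- \frac{2}{3}\right)} = \frac{1}{96}$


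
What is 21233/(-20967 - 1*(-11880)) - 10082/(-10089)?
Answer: -40868201/30559581 ≈ -1.3373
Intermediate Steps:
21233/(-20967 - 1*(-11880)) - 10082/(-10089) = 21233/(-20967 + 11880) - 10082*(-1/10089) = 21233/(-9087) + 10082/10089 = 21233*(-1/9087) + 10082/10089 = -21233/9087 + 10082/10089 = -40868201/30559581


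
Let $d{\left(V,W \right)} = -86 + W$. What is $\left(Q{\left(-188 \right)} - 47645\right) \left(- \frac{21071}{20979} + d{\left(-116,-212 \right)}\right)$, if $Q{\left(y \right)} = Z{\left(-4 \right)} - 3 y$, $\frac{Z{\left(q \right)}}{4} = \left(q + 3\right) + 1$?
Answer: $\frac{295330308853}{20979} \approx 1.4077 \cdot 10^{7}$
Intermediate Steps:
$Z{\left(q \right)} = 16 + 4 q$ ($Z{\left(q \right)} = 4 \left(\left(q + 3\right) + 1\right) = 4 \left(\left(3 + q\right) + 1\right) = 4 \left(4 + q\right) = 16 + 4 q$)
$Q{\left(y \right)} = - 3 y$ ($Q{\left(y \right)} = \left(16 + 4 \left(-4\right)\right) - 3 y = \left(16 - 16\right) - 3 y = 0 - 3 y = - 3 y$)
$\left(Q{\left(-188 \right)} - 47645\right) \left(- \frac{21071}{20979} + d{\left(-116,-212 \right)}\right) = \left(\left(-3\right) \left(-188\right) - 47645\right) \left(- \frac{21071}{20979} - 298\right) = \left(564 - 47645\right) \left(\left(-21071\right) \frac{1}{20979} - 298\right) = - 47081 \left(- \frac{21071}{20979} - 298\right) = \left(-47081\right) \left(- \frac{6272813}{20979}\right) = \frac{295330308853}{20979}$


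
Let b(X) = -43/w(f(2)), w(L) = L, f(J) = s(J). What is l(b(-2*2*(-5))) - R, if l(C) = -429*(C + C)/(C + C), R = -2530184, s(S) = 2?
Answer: 2529755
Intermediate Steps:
f(J) = 2
b(X) = -43/2
l(C) = -429 (l(C) = -429*2*C/(2*C) = -429*2*C*1/(2*C) = -429*1 = -429)
l(b(-2*2*(-5))) - R = -429 - 1*(-2530184) = -429 + 2530184 = 2529755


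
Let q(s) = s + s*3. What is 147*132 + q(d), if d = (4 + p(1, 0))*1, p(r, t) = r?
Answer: 19424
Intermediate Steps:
d = 5 (d = (4 + 1)*1 = 5*1 = 5)
q(s) = 4*s (q(s) = s + 3*s = 4*s)
147*132 + q(d) = 147*132 + 4*5 = 19404 + 20 = 19424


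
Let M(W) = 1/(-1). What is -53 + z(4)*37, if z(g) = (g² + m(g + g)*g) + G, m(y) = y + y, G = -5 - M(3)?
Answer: 2759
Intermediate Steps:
M(W) = -1
G = -4 (G = -5 - 1*(-1) = -5 + 1 = -4)
m(y) = 2*y
z(g) = -4 + 5*g² (z(g) = (g² + (2*(g + g))*g) - 4 = (g² + (2*(2*g))*g) - 4 = (g² + (4*g)*g) - 4 = (g² + 4*g²) - 4 = 5*g² - 4 = -4 + 5*g²)
-53 + z(4)*37 = -53 + (-4 + 5*4²)*37 = -53 + (-4 + 5*16)*37 = -53 + (-4 + 80)*37 = -53 + 76*37 = -53 + 2812 = 2759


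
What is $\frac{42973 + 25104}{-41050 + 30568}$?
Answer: $- \frac{68077}{10482} \approx -6.4947$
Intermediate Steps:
$\frac{42973 + 25104}{-41050 + 30568} = \frac{68077}{-10482} = 68077 \left(- \frac{1}{10482}\right) = - \frac{68077}{10482}$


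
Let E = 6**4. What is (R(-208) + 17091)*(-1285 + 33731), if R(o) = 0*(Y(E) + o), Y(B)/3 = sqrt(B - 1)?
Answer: 554534586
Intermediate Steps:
E = 1296
Y(B) = 3*sqrt(-1 + B) (Y(B) = 3*sqrt(B - 1) = 3*sqrt(-1 + B))
R(o) = 0 (R(o) = 0*(3*sqrt(-1 + 1296) + o) = 0*(3*sqrt(1295) + o) = 0*(o + 3*sqrt(1295)) = 0)
(R(-208) + 17091)*(-1285 + 33731) = (0 + 17091)*(-1285 + 33731) = 17091*32446 = 554534586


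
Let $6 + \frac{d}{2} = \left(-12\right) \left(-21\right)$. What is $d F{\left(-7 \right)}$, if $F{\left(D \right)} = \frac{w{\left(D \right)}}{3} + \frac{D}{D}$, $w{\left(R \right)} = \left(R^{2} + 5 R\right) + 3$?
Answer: $3280$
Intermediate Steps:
$w{\left(R \right)} = 3 + R^{2} + 5 R$
$F{\left(D \right)} = 2 + \frac{D^{2}}{3} + \frac{5 D}{3}$ ($F{\left(D \right)} = \frac{3 + D^{2} + 5 D}{3} + \frac{D}{D} = \left(3 + D^{2} + 5 D\right) \frac{1}{3} + 1 = \left(1 + \frac{D^{2}}{3} + \frac{5 D}{3}\right) + 1 = 2 + \frac{D^{2}}{3} + \frac{5 D}{3}$)
$d = 492$ ($d = -12 + 2 \left(\left(-12\right) \left(-21\right)\right) = -12 + 2 \cdot 252 = -12 + 504 = 492$)
$d F{\left(-7 \right)} = 492 \left(2 + \frac{\left(-7\right)^{2}}{3} + \frac{5}{3} \left(-7\right)\right) = 492 \left(2 + \frac{1}{3} \cdot 49 - \frac{35}{3}\right) = 492 \left(2 + \frac{49}{3} - \frac{35}{3}\right) = 492 \cdot \frac{20}{3} = 3280$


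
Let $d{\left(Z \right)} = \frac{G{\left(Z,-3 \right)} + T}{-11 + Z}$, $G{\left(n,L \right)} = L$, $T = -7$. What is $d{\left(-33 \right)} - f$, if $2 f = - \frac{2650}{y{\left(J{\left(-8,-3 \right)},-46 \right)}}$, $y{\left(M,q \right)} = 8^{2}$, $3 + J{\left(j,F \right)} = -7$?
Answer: $\frac{14735}{704} \approx 20.93$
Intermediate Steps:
$J{\left(j,F \right)} = -10$ ($J{\left(j,F \right)} = -3 - 7 = -10$)
$y{\left(M,q \right)} = 64$
$d{\left(Z \right)} = - \frac{10}{-11 + Z}$ ($d{\left(Z \right)} = \frac{-3 - 7}{-11 + Z} = - \frac{10}{-11 + Z}$)
$f = - \frac{1325}{64}$ ($f = \frac{\left(-2650\right) \frac{1}{64}}{2} = \frac{1}{2} \left(- \frac{1325}{32}\right) = - \frac{1325}{64} \approx -20.703$)
$d{\left(-33 \right)} - f = - \frac{10}{-11 - 33} - - \frac{1325}{64} = - \frac{10}{-44} + \frac{1325}{64} = \left(-10\right) \left(- \frac{1}{44}\right) + \frac{1325}{64} = \frac{5}{22} + \frac{1325}{64} = \frac{14735}{704}$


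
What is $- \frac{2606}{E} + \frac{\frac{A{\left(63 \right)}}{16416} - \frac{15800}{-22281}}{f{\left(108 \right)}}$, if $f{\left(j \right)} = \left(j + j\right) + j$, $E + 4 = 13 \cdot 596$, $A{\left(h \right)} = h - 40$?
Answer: $- \frac{1598014811831}{4779815660928} \approx -0.33433$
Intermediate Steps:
$A{\left(h \right)} = -40 + h$ ($A{\left(h \right)} = h - 40 = -40 + h$)
$E = 7744$ ($E = -4 + 13 \cdot 596 = -4 + 7748 = 7744$)
$f{\left(j \right)} = 3 j$ ($f{\left(j \right)} = 2 j + j = 3 j$)
$- \frac{2606}{E} + \frac{\frac{A{\left(63 \right)}}{16416} - \frac{15800}{-22281}}{f{\left(108 \right)}} = - \frac{2606}{7744} + \frac{\frac{-40 + 63}{16416} - \frac{15800}{-22281}}{3 \cdot 108} = \left(-2606\right) \frac{1}{7744} + \frac{23 \cdot \frac{1}{16416} - - \frac{15800}{22281}}{324} = - \frac{1303}{3872} + \left(\frac{23}{16416} + \frac{15800}{22281}\right) \frac{1}{324} = - \frac{1303}{3872} + \frac{86628421}{121921632} \cdot \frac{1}{324} = - \frac{1303}{3872} + \frac{86628421}{39502608768} = - \frac{1598014811831}{4779815660928}$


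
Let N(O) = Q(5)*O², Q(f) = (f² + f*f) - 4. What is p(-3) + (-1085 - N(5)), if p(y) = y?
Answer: -2238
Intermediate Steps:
Q(f) = -4 + 2*f² (Q(f) = (f² + f²) - 4 = 2*f² - 4 = -4 + 2*f²)
N(O) = 46*O² (N(O) = (-4 + 2*5²)*O² = (-4 + 2*25)*O² = (-4 + 50)*O² = 46*O²)
p(-3) + (-1085 - N(5)) = -3 + (-1085 - 46*5²) = -3 + (-1085 - 46*25) = -3 + (-1085 - 1*1150) = -3 + (-1085 - 1150) = -3 - 2235 = -2238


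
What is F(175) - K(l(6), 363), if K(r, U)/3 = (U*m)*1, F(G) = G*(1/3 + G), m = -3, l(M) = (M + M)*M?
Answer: 101851/3 ≈ 33950.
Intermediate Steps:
l(M) = 2*M² (l(M) = (2*M)*M = 2*M²)
F(G) = G*(⅓ + G)
K(r, U) = -9*U (K(r, U) = 3*((U*(-3))*1) = 3*(-3*U*1) = 3*(-3*U) = -9*U)
F(175) - K(l(6), 363) = 175*(⅓ + 175) - (-9)*363 = 175*(526/3) - 1*(-3267) = 92050/3 + 3267 = 101851/3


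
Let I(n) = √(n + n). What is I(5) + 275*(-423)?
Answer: -116325 + √10 ≈ -1.1632e+5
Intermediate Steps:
I(n) = √2*√n (I(n) = √(2*n) = √2*√n)
I(5) + 275*(-423) = √2*√5 + 275*(-423) = √10 - 116325 = -116325 + √10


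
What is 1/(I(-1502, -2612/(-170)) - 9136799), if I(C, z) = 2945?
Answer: -1/9133854 ≈ -1.0948e-7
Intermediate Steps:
1/(I(-1502, -2612/(-170)) - 9136799) = 1/(2945 - 9136799) = 1/(-9133854) = -1/9133854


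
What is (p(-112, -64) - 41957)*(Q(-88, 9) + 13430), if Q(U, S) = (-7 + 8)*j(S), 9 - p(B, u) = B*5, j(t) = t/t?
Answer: -555882228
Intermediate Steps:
j(t) = 1
p(B, u) = 9 - 5*B (p(B, u) = 9 - B*5 = 9 - 5*B)
Q(U, S) = 1 (Q(U, S) = (-7 + 8)*1 = 1*1 = 1)
(p(-112, -64) - 41957)*(Q(-88, 9) + 13430) = ((9 - 5*(-112)) - 41957)*(1 + 13430) = ((9 + 560) - 41957)*13431 = (569 - 41957)*13431 = -41388*13431 = -555882228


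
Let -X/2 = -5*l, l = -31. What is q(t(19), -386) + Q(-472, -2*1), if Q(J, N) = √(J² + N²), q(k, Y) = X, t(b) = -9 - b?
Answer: -310 + 2*√55697 ≈ 162.00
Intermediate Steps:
X = -310 (X = -(-10)*(-31) = -2*155 = -310)
q(k, Y) = -310
q(t(19), -386) + Q(-472, -2*1) = -310 + √((-472)² + (-2*1)²) = -310 + √(222784 + (-2)²) = -310 + √(222784 + 4) = -310 + √222788 = -310 + 2*√55697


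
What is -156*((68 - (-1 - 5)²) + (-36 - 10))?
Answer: 2184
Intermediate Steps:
-156*((68 - (-1 - 5)²) + (-36 - 10)) = -156*((68 - 1*(-6)²) - 46) = -156*((68 - 1*36) - 46) = -156*((68 - 36) - 46) = -156*(32 - 46) = -156*(-14) = 2184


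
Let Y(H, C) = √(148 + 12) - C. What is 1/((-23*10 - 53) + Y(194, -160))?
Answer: -123/14969 - 4*√10/14969 ≈ -0.0090620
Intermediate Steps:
Y(H, C) = -C + 4*√10 (Y(H, C) = √160 - C = 4*√10 - C = -C + 4*√10)
1/((-23*10 - 53) + Y(194, -160)) = 1/((-23*10 - 53) + (-1*(-160) + 4*√10)) = 1/((-230 - 53) + (160 + 4*√10)) = 1/(-283 + (160 + 4*√10)) = 1/(-123 + 4*√10)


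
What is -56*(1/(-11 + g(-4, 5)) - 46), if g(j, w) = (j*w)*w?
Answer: 285992/111 ≈ 2576.5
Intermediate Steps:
g(j, w) = j*w²
-56*(1/(-11 + g(-4, 5)) - 46) = -56*(1/(-11 - 4*5²) - 46) = -56*(1/(-11 - 4*25) - 46) = -56*(1/(-11 - 100) - 46) = -56*(1/(-111) - 46) = -56*(-1/111 - 46) = -56*(-5107/111) = 285992/111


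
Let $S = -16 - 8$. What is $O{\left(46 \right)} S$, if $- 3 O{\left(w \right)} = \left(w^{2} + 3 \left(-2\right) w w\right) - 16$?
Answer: $-84768$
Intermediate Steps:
$O{\left(w \right)} = \frac{16}{3} + \frac{5 w^{2}}{3}$ ($O{\left(w \right)} = - \frac{\left(w^{2} + 3 \left(-2\right) w w\right) - 16}{3} = - \frac{\left(w^{2} + - 6 w w\right) - 16}{3} = - \frac{\left(w^{2} - 6 w^{2}\right) - 16}{3} = - \frac{- 5 w^{2} - 16}{3} = - \frac{-16 - 5 w^{2}}{3} = \frac{16}{3} + \frac{5 w^{2}}{3}$)
$S = -24$
$O{\left(46 \right)} S = \left(\frac{16}{3} + \frac{5 \cdot 46^{2}}{3}\right) \left(-24\right) = \left(\frac{16}{3} + \frac{5}{3} \cdot 2116\right) \left(-24\right) = \left(\frac{16}{3} + \frac{10580}{3}\right) \left(-24\right) = 3532 \left(-24\right) = -84768$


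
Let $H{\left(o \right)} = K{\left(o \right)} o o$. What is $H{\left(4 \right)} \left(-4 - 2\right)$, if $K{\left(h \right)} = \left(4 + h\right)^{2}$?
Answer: $-6144$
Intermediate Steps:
$H{\left(o \right)} = o^{2} \left(4 + o\right)^{2}$ ($H{\left(o \right)} = \left(4 + o\right)^{2} o o = o \left(4 + o\right)^{2} o = o^{2} \left(4 + o\right)^{2}$)
$H{\left(4 \right)} \left(-4 - 2\right) = 4^{2} \left(4 + 4\right)^{2} \left(-4 - 2\right) = 16 \cdot 8^{2} \left(-4 - 2\right) = 16 \cdot 64 \left(-6\right) = 1024 \left(-6\right) = -6144$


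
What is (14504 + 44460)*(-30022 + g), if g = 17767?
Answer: -722603820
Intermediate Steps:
(14504 + 44460)*(-30022 + g) = (14504 + 44460)*(-30022 + 17767) = 58964*(-12255) = -722603820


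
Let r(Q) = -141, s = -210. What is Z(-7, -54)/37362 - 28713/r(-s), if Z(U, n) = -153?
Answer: 119194837/585338 ≈ 203.63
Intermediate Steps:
Z(-7, -54)/37362 - 28713/r(-s) = -153/37362 - 28713/(-141) = -153*1/37362 - 28713*(-1/141) = -51/12454 + 9571/47 = 119194837/585338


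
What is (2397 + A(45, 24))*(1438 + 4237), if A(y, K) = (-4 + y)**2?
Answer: 23142650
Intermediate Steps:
(2397 + A(45, 24))*(1438 + 4237) = (2397 + (-4 + 45)**2)*(1438 + 4237) = (2397 + 41**2)*5675 = (2397 + 1681)*5675 = 4078*5675 = 23142650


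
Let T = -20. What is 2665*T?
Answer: -53300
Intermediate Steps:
2665*T = 2665*(-20) = -53300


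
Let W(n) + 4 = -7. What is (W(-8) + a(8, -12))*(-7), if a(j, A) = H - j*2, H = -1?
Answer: 196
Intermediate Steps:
W(n) = -11 (W(n) = -4 - 7 = -11)
a(j, A) = -1 - 2*j (a(j, A) = -1 - j*2 = -1 - 2*j)
(W(-8) + a(8, -12))*(-7) = (-11 + (-1 - 2*8))*(-7) = (-11 + (-1 - 16))*(-7) = (-11 - 17)*(-7) = -28*(-7) = 196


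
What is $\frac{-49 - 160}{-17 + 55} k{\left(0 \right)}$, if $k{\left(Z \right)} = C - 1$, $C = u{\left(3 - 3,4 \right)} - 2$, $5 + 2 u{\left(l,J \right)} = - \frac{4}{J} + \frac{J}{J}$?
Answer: $\frac{121}{4} \approx 30.25$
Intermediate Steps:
$u{\left(l,J \right)} = -2 - \frac{2}{J}$ ($u{\left(l,J \right)} = - \frac{5}{2} + \frac{- \frac{4}{J} + \frac{J}{J}}{2} = - \frac{5}{2} + \frac{- \frac{4}{J} + 1}{2} = - \frac{5}{2} + \frac{1 - \frac{4}{J}}{2} = - \frac{5}{2} + \left(\frac{1}{2} - \frac{2}{J}\right) = -2 - \frac{2}{J}$)
$C = - \frac{9}{2}$ ($C = \left(-2 - \frac{2}{4}\right) - 2 = \left(-2 - \frac{1}{2}\right) - 2 = - \frac{5}{2} - 2 = - \frac{9}{2} \approx -4.5$)
$k{\left(Z \right)} = - \frac{11}{2}$ ($k{\left(Z \right)} = - \frac{9}{2} - 1 = - \frac{11}{2}$)
$\frac{-49 - 160}{-17 + 55} k{\left(0 \right)} = \frac{-49 - 160}{-17 + 55} \left(- \frac{11}{2}\right) = - \frac{209}{38} \left(- \frac{11}{2}\right) = \left(-209\right) \frac{1}{38} \left(- \frac{11}{2}\right) = \left(- \frac{11}{2}\right) \left(- \frac{11}{2}\right) = \frac{121}{4}$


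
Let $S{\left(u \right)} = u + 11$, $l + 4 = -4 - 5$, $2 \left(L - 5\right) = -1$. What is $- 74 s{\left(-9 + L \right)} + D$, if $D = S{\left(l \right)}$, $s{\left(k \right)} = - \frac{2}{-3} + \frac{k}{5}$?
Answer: $\frac{229}{15} \approx 15.267$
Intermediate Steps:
$L = \frac{9}{2}$ ($L = 5 + \frac{1}{2} \left(-1\right) = 5 - \frac{1}{2} = \frac{9}{2} \approx 4.5$)
$l = -13$ ($l = -4 - 9 = -13$)
$S{\left(u \right)} = 11 + u$
$s{\left(k \right)} = \frac{2}{3} + \frac{k}{5}$ ($s{\left(k \right)} = \left(-2\right) \left(- \frac{1}{3}\right) + k \frac{1}{5} = \frac{2}{3} + \frac{k}{5}$)
$D = -2$ ($D = 11 - 13 = -2$)
$- 74 s{\left(-9 + L \right)} + D = - 74 \left(\frac{2}{3} + \frac{-9 + \frac{9}{2}}{5}\right) - 2 = - 74 \left(\frac{2}{3} + \frac{1}{5} \left(- \frac{9}{2}\right)\right) - 2 = - 74 \left(\frac{2}{3} - \frac{9}{10}\right) - 2 = \left(-74\right) \left(- \frac{7}{30}\right) - 2 = \frac{259}{15} - 2 = \frac{229}{15}$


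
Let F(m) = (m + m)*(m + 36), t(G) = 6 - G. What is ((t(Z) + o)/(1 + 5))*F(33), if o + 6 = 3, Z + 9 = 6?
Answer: 4554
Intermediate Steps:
Z = -3 (Z = -9 + 6 = -3)
o = -3 (o = -6 + 3 = -3)
F(m) = 2*m*(36 + m) (F(m) = (2*m)*(36 + m) = 2*m*(36 + m))
((t(Z) + o)/(1 + 5))*F(33) = (((6 - 1*(-3)) - 3)/(1 + 5))*(2*33*(36 + 33)) = (((6 + 3) - 3)/6)*(2*33*69) = ((9 - 3)*(⅙))*4554 = (6*(⅙))*4554 = 1*4554 = 4554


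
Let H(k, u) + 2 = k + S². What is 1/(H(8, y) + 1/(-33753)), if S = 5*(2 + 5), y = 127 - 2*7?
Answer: 33753/41549942 ≈ 0.00081235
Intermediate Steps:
y = 113 (y = 127 - 1*14 = 127 - 14 = 113)
S = 35 (S = 5*7 = 35)
H(k, u) = 1223 + k (H(k, u) = -2 + (k + 35²) = -2 + (k + 1225) = -2 + (1225 + k) = 1223 + k)
1/(H(8, y) + 1/(-33753)) = 1/((1223 + 8) + 1/(-33753)) = 1/(1231 - 1/33753) = 1/(41549942/33753) = 33753/41549942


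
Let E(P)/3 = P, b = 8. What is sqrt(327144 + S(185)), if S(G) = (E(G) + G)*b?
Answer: 2*sqrt(83266) ≈ 577.12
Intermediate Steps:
E(P) = 3*P
S(G) = 32*G (S(G) = (3*G + G)*8 = (4*G)*8 = 32*G)
sqrt(327144 + S(185)) = sqrt(327144 + 32*185) = sqrt(327144 + 5920) = sqrt(333064) = 2*sqrt(83266)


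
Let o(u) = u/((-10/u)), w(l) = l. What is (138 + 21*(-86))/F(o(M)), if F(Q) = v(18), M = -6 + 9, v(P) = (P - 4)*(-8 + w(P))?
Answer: -417/35 ≈ -11.914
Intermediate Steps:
v(P) = (-8 + P)*(-4 + P) (v(P) = (P - 4)*(-8 + P) = (-4 + P)*(-8 + P) = (-8 + P)*(-4 + P))
M = 3
o(u) = -u**2/10 (o(u) = u*(-u/10) = -u**2/10)
F(Q) = 140 (F(Q) = 32 + 18**2 - 12*18 = 32 + 324 - 216 = 140)
(138 + 21*(-86))/F(o(M)) = (138 + 21*(-86))/140 = (138 - 1806)*(1/140) = -1668*1/140 = -417/35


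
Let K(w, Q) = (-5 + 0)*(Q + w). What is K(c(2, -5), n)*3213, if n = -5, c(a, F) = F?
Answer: 160650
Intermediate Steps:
K(w, Q) = -5*Q - 5*w (K(w, Q) = -5*(Q + w) = -5*Q - 5*w)
K(c(2, -5), n)*3213 = (-5*(-5) - 5*(-5))*3213 = (25 + 25)*3213 = 50*3213 = 160650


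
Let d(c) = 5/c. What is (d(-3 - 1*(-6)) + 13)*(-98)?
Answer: -4312/3 ≈ -1437.3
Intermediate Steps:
(d(-3 - 1*(-6)) + 13)*(-98) = (5/(-3 - 1*(-6)) + 13)*(-98) = (5/(-3 + 6) + 13)*(-98) = (5/3 + 13)*(-98) = (44/3)*(-98) = -4312/3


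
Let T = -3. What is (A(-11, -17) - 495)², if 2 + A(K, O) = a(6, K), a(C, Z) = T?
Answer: 250000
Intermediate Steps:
a(C, Z) = -3
A(K, O) = -5 (A(K, O) = -2 - 3 = -5)
(A(-11, -17) - 495)² = (-5 - 495)² = (-500)² = 250000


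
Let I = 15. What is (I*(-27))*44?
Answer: -17820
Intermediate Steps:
(I*(-27))*44 = (15*(-27))*44 = -405*44 = -17820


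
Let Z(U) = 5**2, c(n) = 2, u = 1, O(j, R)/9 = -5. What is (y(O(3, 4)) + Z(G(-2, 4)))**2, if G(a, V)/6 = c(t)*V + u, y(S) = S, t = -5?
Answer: 400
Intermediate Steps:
O(j, R) = -45 (O(j, R) = 9*(-5) = -45)
G(a, V) = 6 + 12*V (G(a, V) = 6*(2*V + 1) = 6*(1 + 2*V) = 6 + 12*V)
Z(U) = 25
(y(O(3, 4)) + Z(G(-2, 4)))**2 = (-45 + 25)**2 = (-20)**2 = 400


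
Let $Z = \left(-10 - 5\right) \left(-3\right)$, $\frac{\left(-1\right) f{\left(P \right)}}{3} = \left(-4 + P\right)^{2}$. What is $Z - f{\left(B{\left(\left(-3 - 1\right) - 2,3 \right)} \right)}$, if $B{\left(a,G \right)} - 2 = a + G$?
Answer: $120$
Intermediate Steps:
$B{\left(a,G \right)} = 2 + G + a$ ($B{\left(a,G \right)} = 2 + \left(a + G\right) = 2 + \left(G + a\right) = 2 + G + a$)
$f{\left(P \right)} = - 3 \left(-4 + P\right)^{2}$
$Z = 45$ ($Z = \left(-15\right) \left(-3\right) = 45$)
$Z - f{\left(B{\left(\left(-3 - 1\right) - 2,3 \right)} \right)} = 45 - - 3 \left(-4 + \left(2 + 3 - 6\right)\right)^{2} = 45 - - 3 \left(-4 - 1\right)^{2} = 45 - - 3 \left(-5\right)^{2} = 45 - \left(-3\right) 25 = 45 - -75 = 45 + 75 = 120$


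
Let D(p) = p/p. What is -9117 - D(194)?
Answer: -9118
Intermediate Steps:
D(p) = 1
-9117 - D(194) = -9117 - 1*1 = -9117 - 1 = -9118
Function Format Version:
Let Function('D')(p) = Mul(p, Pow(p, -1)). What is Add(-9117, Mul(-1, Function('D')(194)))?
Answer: -9118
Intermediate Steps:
Function('D')(p) = 1
Add(-9117, Mul(-1, Function('D')(194))) = Add(-9117, Mul(-1, 1)) = Add(-9117, -1) = -9118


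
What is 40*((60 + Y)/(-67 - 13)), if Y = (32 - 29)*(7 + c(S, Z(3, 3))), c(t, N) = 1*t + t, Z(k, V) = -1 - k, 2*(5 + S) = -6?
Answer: -33/2 ≈ -16.500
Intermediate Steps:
S = -8 (S = -5 + (½)*(-6) = -5 - 3 = -8)
c(t, N) = 2*t (c(t, N) = t + t = 2*t)
Y = -27 (Y = (32 - 29)*(7 + 2*(-8)) = 3*(7 - 16) = 3*(-9) = -27)
40*((60 + Y)/(-67 - 13)) = 40*((60 - 27)/(-67 - 13)) = 40*(33/(-80)) = 40*(33*(-1/80)) = 40*(-33/80) = -33/2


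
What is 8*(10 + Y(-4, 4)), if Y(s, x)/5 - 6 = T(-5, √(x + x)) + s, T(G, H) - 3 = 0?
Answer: 280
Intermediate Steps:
T(G, H) = 3 (T(G, H) = 3 + 0 = 3)
Y(s, x) = 45 + 5*s (Y(s, x) = 30 + 5*(3 + s) = 30 + (15 + 5*s) = 45 + 5*s)
8*(10 + Y(-4, 4)) = 8*(10 + (45 + 5*(-4))) = 8*(10 + (45 - 20)) = 8*(10 + 25) = 8*35 = 280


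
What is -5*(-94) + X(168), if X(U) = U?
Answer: 638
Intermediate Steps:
-5*(-94) + X(168) = -5*(-94) + 168 = 470 + 168 = 638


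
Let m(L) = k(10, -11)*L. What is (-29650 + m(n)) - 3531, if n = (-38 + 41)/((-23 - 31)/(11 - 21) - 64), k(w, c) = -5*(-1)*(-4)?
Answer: -9721733/293 ≈ -33180.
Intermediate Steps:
k(w, c) = -20 (k(w, c) = 5*(-4) = -20)
n = -15/293 (n = 3/(-54/(-10) - 64) = 3/(-54*(-1/10) - 64) = 3/(27/5 - 64) = 3/(-293/5) = 3*(-5/293) = -15/293 ≈ -0.051195)
m(L) = -20*L
(-29650 + m(n)) - 3531 = (-29650 - 20*(-15/293)) - 3531 = (-29650 + 300/293) - 3531 = -8687150/293 - 3531 = -9721733/293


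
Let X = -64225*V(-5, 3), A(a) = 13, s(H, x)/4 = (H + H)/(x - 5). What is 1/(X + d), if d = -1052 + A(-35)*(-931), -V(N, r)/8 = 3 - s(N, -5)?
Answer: -1/526955 ≈ -1.8977e-6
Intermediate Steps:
s(H, x) = 8*H/(-5 + x) (s(H, x) = 4*((H + H)/(x - 5)) = 4*((2*H)/(-5 + x)) = 4*(2*H/(-5 + x)) = 8*H/(-5 + x))
V(N, r) = -24 - 32*N/5 (V(N, r) = -8*(3 - 8*N/(-5 - 5)) = -8*(3 - 8*N/(-10)) = -8*(3 - 8*N*(-1)/10) = -8*(3 - (-4)*N/5) = -8*(3 + 4*N/5) = -24 - 32*N/5)
X = -513800 (X = -64225*(-24 - 32/5*(-5)) = -64225*(-24 + 32) = -64225*8 = -513800)
d = -13155 (d = -1052 + 13*(-931) = -1052 - 12103 = -13155)
1/(X + d) = 1/(-513800 - 13155) = 1/(-526955) = -1/526955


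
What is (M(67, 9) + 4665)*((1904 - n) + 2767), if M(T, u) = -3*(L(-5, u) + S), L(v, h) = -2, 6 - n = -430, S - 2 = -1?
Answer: 19768980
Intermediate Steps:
S = 1 (S = 2 - 1 = 1)
n = 436 (n = 6 - 1*(-430) = 6 + 430 = 436)
M(T, u) = 3 (M(T, u) = -3*(-2 + 1) = -3*(-1) = 3)
(M(67, 9) + 4665)*((1904 - n) + 2767) = (3 + 4665)*((1904 - 1*436) + 2767) = 4668*((1904 - 436) + 2767) = 4668*(1468 + 2767) = 4668*4235 = 19768980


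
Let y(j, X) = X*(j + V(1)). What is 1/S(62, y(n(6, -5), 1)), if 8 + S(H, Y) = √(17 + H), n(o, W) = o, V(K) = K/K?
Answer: 8/15 + √79/15 ≈ 1.1259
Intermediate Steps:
V(K) = 1
y(j, X) = X*(1 + j) (y(j, X) = X*(j + 1) = X*(1 + j))
S(H, Y) = -8 + √(17 + H)
1/S(62, y(n(6, -5), 1)) = 1/(-8 + √(17 + 62)) = 1/(-8 + √79)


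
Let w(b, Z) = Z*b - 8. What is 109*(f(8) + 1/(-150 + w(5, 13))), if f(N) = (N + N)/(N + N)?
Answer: 10028/93 ≈ 107.83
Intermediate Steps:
w(b, Z) = -8 + Z*b
f(N) = 1 (f(N) = (2*N)/((2*N)) = (2*N)*(1/(2*N)) = 1)
109*(f(8) + 1/(-150 + w(5, 13))) = 109*(1 + 1/(-150 + (-8 + 13*5))) = 109*(1 + 1/(-150 + (-8 + 65))) = 109*(1 + 1/(-150 + 57)) = 109*(1 + 1/(-93)) = 109*(1 - 1/93) = 109*(92/93) = 10028/93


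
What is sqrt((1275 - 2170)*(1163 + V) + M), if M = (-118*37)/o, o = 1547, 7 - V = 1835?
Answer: sqrt(1424371412373)/1547 ≈ 771.47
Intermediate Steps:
V = -1828 (V = 7 - 1*1835 = 7 - 1835 = -1828)
M = -4366/1547 (M = -118*37/1547 = -4366*1/1547 = -4366/1547 ≈ -2.8222)
sqrt((1275 - 2170)*(1163 + V) + M) = sqrt((1275 - 2170)*(1163 - 1828) - 4366/1547) = sqrt(-895*(-665) - 4366/1547) = sqrt(595175 - 4366/1547) = sqrt(920731359/1547) = sqrt(1424371412373)/1547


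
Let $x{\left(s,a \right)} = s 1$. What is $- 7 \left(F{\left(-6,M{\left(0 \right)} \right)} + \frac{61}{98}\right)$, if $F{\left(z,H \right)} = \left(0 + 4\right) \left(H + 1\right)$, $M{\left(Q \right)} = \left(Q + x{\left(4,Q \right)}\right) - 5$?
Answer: $- \frac{61}{14} \approx -4.3571$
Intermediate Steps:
$x{\left(s,a \right)} = s$
$M{\left(Q \right)} = -1 + Q$ ($M{\left(Q \right)} = \left(Q + 4\right) - 5 = \left(4 + Q\right) - 5 = -1 + Q$)
$F{\left(z,H \right)} = 4 + 4 H$ ($F{\left(z,H \right)} = 4 \left(1 + H\right) = 4 + 4 H$)
$- 7 \left(F{\left(-6,M{\left(0 \right)} \right)} + \frac{61}{98}\right) = - 7 \left(\left(4 + 4 \left(-1 + 0\right)\right) + \frac{61}{98}\right) = - 7 \left(\left(4 + 4 \left(-1\right)\right) + 61 \cdot \frac{1}{98}\right) = - 7 \left(\left(4 - 4\right) + \frac{61}{98}\right) = - 7 \left(0 + \frac{61}{98}\right) = \left(-7\right) \frac{61}{98} = - \frac{61}{14}$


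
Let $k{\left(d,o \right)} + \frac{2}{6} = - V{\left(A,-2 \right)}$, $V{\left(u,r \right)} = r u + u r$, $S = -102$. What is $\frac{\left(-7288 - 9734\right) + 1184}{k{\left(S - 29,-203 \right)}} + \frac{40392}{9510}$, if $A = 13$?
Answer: $- \frac{14853246}{49135} \approx -302.29$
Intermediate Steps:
$V{\left(u,r \right)} = 2 r u$ ($V{\left(u,r \right)} = r u + r u = 2 r u$)
$k{\left(d,o \right)} = \frac{155}{3}$ ($k{\left(d,o \right)} = - \frac{1}{3} - 2 \left(-2\right) 13 = - \frac{1}{3} - -52 = - \frac{1}{3} + 52 = \frac{155}{3}$)
$\frac{\left(-7288 - 9734\right) + 1184}{k{\left(S - 29,-203 \right)}} + \frac{40392}{9510} = \frac{\left(-7288 - 9734\right) + 1184}{\frac{155}{3}} + \frac{40392}{9510} = \left(-17022 + 1184\right) \frac{3}{155} + 40392 \cdot \frac{1}{9510} = \left(-15838\right) \frac{3}{155} + \frac{6732}{1585} = - \frac{47514}{155} + \frac{6732}{1585} = - \frac{14853246}{49135}$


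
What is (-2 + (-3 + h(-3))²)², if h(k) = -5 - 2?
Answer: 9604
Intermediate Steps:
h(k) = -7
(-2 + (-3 + h(-3))²)² = (-2 + (-3 - 7)²)² = (-2 + (-10)²)² = (-2 + 100)² = 98² = 9604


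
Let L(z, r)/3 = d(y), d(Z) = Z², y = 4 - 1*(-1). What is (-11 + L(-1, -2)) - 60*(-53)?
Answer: 3244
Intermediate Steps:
y = 5 (y = 4 + 1 = 5)
L(z, r) = 75 (L(z, r) = 3*5² = 3*25 = 75)
(-11 + L(-1, -2)) - 60*(-53) = (-11 + 75) - 60*(-53) = 64 + 3180 = 3244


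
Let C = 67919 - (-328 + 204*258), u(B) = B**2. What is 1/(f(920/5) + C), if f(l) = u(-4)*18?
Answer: 1/15903 ≈ 6.2881e-5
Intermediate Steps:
C = 15615 (C = 67919 - (-328 + 52632) = 67919 - 1*52304 = 67919 - 52304 = 15615)
f(l) = 288 (f(l) = (-4)**2*18 = 16*18 = 288)
1/(f(920/5) + C) = 1/(288 + 15615) = 1/15903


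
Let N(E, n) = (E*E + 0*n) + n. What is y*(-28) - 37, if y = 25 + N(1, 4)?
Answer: -877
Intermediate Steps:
N(E, n) = n + E² (N(E, n) = (E² + 0) + n = E² + n = n + E²)
y = 30 (y = 25 + (4 + 1²) = 25 + (4 + 1) = 25 + 5 = 30)
y*(-28) - 37 = 30*(-28) - 37 = -840 - 37 = -877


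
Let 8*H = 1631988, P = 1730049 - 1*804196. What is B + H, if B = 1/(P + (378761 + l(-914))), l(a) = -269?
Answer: 532168846967/2608690 ≈ 2.0400e+5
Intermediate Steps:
P = 925853 (P = 1730049 - 804196 = 925853)
B = 1/1304345 (B = 1/(925853 + (378761 - 269)) = 1/(925853 + 378492) = 1/1304345 ≈ 7.6667e-7)
H = 407997/2 (H = (⅛)*1631988 = 407997/2 ≈ 2.0400e+5)
B + H = 1/1304345 + 407997/2 = 532168846967/2608690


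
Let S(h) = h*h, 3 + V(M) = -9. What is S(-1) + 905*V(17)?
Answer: -10859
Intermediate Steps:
V(M) = -12 (V(M) = -3 - 9 = -12)
S(h) = h**2
S(-1) + 905*V(17) = (-1)**2 + 905*(-12) = 1 - 10860 = -10859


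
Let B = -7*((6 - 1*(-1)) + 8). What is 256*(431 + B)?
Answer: 83456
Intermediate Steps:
B = -105 (B = -7*((6 + 1) + 8) = -7*(7 + 8) = -7*15 = -105)
256*(431 + B) = 256*(431 - 105) = 256*326 = 83456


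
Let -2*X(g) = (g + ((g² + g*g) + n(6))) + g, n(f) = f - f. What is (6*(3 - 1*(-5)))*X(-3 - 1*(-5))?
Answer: -288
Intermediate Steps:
n(f) = 0
X(g) = -g - g² (X(g) = -((g + ((g² + g*g) + 0)) + g)/2 = -((g + ((g² + g²) + 0)) + g)/2 = -((g + (2*g² + 0)) + g)/2 = -((g + 2*g²) + g)/2 = -(2*g + 2*g²)/2 = -g - g²)
(6*(3 - 1*(-5)))*X(-3 - 1*(-5)) = (6*(3 - 1*(-5)))*((-3 - 1*(-5))*(-1 - (-3 - 1*(-5)))) = (6*(3 + 5))*((-3 + 5)*(-1 - (-3 + 5))) = (6*8)*(2*(-1 - 1*2)) = 48*(2*(-1 - 2)) = 48*(2*(-3)) = 48*(-6) = -288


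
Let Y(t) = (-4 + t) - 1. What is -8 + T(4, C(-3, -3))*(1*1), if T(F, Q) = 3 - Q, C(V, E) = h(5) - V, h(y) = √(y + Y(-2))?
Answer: -8 - I*√2 ≈ -8.0 - 1.4142*I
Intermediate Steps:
Y(t) = -5 + t
h(y) = √(-7 + y) (h(y) = √(y + (-5 - 2)) = √(y - 7) = √(-7 + y))
C(V, E) = -V + I*√2 (C(V, E) = √(-7 + 5) - V = √(-2) - V = I*√2 - V = -V + I*√2)
-8 + T(4, C(-3, -3))*(1*1) = -8 + (3 - (-1*(-3) + I*√2))*(1*1) = -8 + (3 - (3 + I*√2))*1 = -8 + (3 + (-3 - I*√2))*1 = -8 - I*√2*1 = -8 - I*√2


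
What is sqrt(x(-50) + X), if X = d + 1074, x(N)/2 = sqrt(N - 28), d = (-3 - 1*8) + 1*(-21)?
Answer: sqrt(1042 + 2*I*sqrt(78)) ≈ 32.281 + 0.2736*I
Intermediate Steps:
d = -32 (d = (-3 - 8) - 21 = -11 - 21 = -32)
x(N) = 2*sqrt(-28 + N) (x(N) = 2*sqrt(N - 28) = 2*sqrt(-28 + N))
X = 1042 (X = -32 + 1074 = 1042)
sqrt(x(-50) + X) = sqrt(2*sqrt(-28 - 50) + 1042) = sqrt(2*sqrt(-78) + 1042) = sqrt(2*(I*sqrt(78)) + 1042) = sqrt(2*I*sqrt(78) + 1042) = sqrt(1042 + 2*I*sqrt(78))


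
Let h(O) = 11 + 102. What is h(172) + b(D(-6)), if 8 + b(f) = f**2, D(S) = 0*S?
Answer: 105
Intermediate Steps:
D(S) = 0
h(O) = 113
b(f) = -8 + f**2
h(172) + b(D(-6)) = 113 + (-8 + 0**2) = 113 + (-8 + 0) = 113 - 8 = 105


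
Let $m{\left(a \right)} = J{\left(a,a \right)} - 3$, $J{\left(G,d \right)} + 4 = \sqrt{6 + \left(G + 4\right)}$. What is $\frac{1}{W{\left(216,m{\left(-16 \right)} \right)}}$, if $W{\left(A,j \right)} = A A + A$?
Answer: $\frac{1}{46872} \approx 2.1335 \cdot 10^{-5}$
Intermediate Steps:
$J{\left(G,d \right)} = -4 + \sqrt{10 + G}$ ($J{\left(G,d \right)} = -4 + \sqrt{6 + \left(G + 4\right)} = -4 + \sqrt{6 + \left(4 + G\right)} = -4 + \sqrt{10 + G}$)
$m{\left(a \right)} = -7 + \sqrt{10 + a}$ ($m{\left(a \right)} = \left(-4 + \sqrt{10 + a}\right) - 3 = -7 + \sqrt{10 + a}$)
$W{\left(A,j \right)} = A + A^{2}$ ($W{\left(A,j \right)} = A^{2} + A = A + A^{2}$)
$\frac{1}{W{\left(216,m{\left(-16 \right)} \right)}} = \frac{1}{216 \left(1 + 216\right)} = \frac{1}{216 \cdot 217} = \frac{1}{46872}$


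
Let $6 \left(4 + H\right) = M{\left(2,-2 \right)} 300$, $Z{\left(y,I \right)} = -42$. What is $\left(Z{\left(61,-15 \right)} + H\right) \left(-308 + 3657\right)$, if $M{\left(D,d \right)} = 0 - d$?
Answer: $180846$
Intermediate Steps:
$M{\left(D,d \right)} = - d$
$H = 96$ ($H = -4 + \frac{\left(-1\right) \left(-2\right) 300}{6} = -4 + \frac{2 \cdot 300}{6} = -4 + \frac{1}{6} \cdot 600 = -4 + 100 = 96$)
$\left(Z{\left(61,-15 \right)} + H\right) \left(-308 + 3657\right) = \left(-42 + 96\right) \left(-308 + 3657\right) = 54 \cdot 3349 = 180846$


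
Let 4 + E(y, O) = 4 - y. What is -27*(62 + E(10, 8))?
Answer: -1404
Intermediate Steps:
E(y, O) = -y (E(y, O) = -4 + (4 - y) = -y)
-27*(62 + E(10, 8)) = -27*(62 - 1*10) = -27*(62 - 10) = -27*52 = -1404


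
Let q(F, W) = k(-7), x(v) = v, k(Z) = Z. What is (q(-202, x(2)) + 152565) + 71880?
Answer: 224438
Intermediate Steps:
q(F, W) = -7
(q(-202, x(2)) + 152565) + 71880 = (-7 + 152565) + 71880 = 152558 + 71880 = 224438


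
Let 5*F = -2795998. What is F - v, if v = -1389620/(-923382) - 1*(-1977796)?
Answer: -5856543651848/2308455 ≈ -2.5370e+6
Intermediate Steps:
F = -2795998/5 (F = (⅕)*(-2795998) = -2795998/5 ≈ -5.5920e+5)
v = 913131307846/461691 (v = -1389620*(-1/923382) + 1977796 = 694810/461691 + 1977796 = 913131307846/461691 ≈ 1.9778e+6)
F - v = -2795998/5 - 1*913131307846/461691 = -2795998/5 - 913131307846/461691 = -5856543651848/2308455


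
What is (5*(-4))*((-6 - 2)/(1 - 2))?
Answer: -160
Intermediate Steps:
(5*(-4))*((-6 - 2)/(1 - 2)) = -(-160)/(-1) = -(-160)*(-1) = -20*8 = -160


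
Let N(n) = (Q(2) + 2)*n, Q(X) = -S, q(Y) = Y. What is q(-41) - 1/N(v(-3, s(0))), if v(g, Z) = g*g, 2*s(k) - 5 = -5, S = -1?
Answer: -1108/27 ≈ -41.037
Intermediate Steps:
s(k) = 0 (s(k) = 5/2 + (½)*(-5) = 5/2 - 5/2 = 0)
v(g, Z) = g²
Q(X) = 1 (Q(X) = -1*(-1) = 1)
N(n) = 3*n (N(n) = (1 + 2)*n = 3*n)
q(-41) - 1/N(v(-3, s(0))) = -41 - 1/(3*(-3)²) = -41 - 1/(3*9) = -41 - 1/27 = -1108/27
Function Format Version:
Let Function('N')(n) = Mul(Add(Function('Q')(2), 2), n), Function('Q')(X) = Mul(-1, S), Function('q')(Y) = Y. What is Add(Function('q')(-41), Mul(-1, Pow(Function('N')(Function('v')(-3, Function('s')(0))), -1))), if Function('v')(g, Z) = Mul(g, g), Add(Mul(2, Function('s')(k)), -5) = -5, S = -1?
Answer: Rational(-1108, 27) ≈ -41.037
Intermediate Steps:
Function('s')(k) = 0 (Function('s')(k) = Add(Rational(5, 2), Mul(Rational(1, 2), -5)) = Add(Rational(5, 2), Rational(-5, 2)) = 0)
Function('v')(g, Z) = Pow(g, 2)
Function('Q')(X) = 1 (Function('Q')(X) = Mul(-1, -1) = 1)
Function('N')(n) = Mul(3, n) (Function('N')(n) = Mul(Add(1, 2), n) = Mul(3, n))
Add(Function('q')(-41), Mul(-1, Pow(Function('N')(Function('v')(-3, Function('s')(0))), -1))) = Add(-41, Mul(-1, Pow(Mul(3, Pow(-3, 2)), -1))) = Add(-41, Mul(-1, Pow(Mul(3, 9), -1))) = Add(-41, Mul(-1, Pow(27, -1))) = Add(-41, Mul(-1, Rational(1, 27))) = Add(-41, Rational(-1, 27)) = Rational(-1108, 27)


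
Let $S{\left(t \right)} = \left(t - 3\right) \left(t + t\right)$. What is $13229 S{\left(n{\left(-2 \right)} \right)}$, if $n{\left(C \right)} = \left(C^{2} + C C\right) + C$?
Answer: $476244$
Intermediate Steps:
$n{\left(C \right)} = C + 2 C^{2}$ ($n{\left(C \right)} = \left(C^{2} + C^{2}\right) + C = 2 C^{2} + C = C + 2 C^{2}$)
$S{\left(t \right)} = 2 t \left(-3 + t\right)$ ($S{\left(t \right)} = \left(-3 + t\right) 2 t = 2 t \left(-3 + t\right)$)
$13229 S{\left(n{\left(-2 \right)} \right)} = 13229 \cdot 2 \left(- 2 \left(1 + 2 \left(-2\right)\right)\right) \left(-3 - 2 \left(1 + 2 \left(-2\right)\right)\right) = 13229 \cdot 2 \left(- 2 \left(1 - 4\right)\right) \left(-3 - 2 \left(1 - 4\right)\right) = 13229 \cdot 2 \left(\left(-2\right) \left(-3\right)\right) \left(-3 - -6\right) = 13229 \cdot 2 \cdot 6 \left(-3 + 6\right) = 13229 \cdot 2 \cdot 6 \cdot 3 = 13229 \cdot 36 = 476244$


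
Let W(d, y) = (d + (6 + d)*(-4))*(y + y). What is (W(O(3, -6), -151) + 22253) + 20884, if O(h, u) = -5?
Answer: 45855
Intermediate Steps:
W(d, y) = 2*y*(-24 - 3*d) (W(d, y) = (d + (-24 - 4*d))*(2*y) = (-24 - 3*d)*(2*y) = 2*y*(-24 - 3*d))
(W(O(3, -6), -151) + 22253) + 20884 = (-6*(-151)*(8 - 5) + 22253) + 20884 = (-6*(-151)*3 + 22253) + 20884 = (2718 + 22253) + 20884 = 24971 + 20884 = 45855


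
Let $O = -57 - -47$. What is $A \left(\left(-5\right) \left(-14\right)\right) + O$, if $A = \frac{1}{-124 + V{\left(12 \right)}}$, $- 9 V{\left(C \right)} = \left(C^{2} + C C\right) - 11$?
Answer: $- \frac{2080}{199} \approx -10.452$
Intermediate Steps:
$V{\left(C \right)} = \frac{11}{9} - \frac{2 C^{2}}{9}$ ($V{\left(C \right)} = - \frac{\left(C^{2} + C C\right) - 11}{9} = - \frac{\left(C^{2} + C^{2}\right) - 11}{9} = - \frac{2 C^{2} - 11}{9} = - \frac{-11 + 2 C^{2}}{9} = \frac{11}{9} - \frac{2 C^{2}}{9}$)
$A = - \frac{9}{1393}$ ($A = \frac{1}{-124 + \left(\frac{11}{9} - \frac{2 \cdot 12^{2}}{9}\right)} = \frac{1}{-124 + \left(\frac{11}{9} - 32\right)} = \frac{1}{-124 - \frac{277}{9}} = \frac{1}{- \frac{1393}{9}} = - \frac{9}{1393} \approx -0.0064609$)
$O = -10$ ($O = -57 + 47 = -10$)
$A \left(\left(-5\right) \left(-14\right)\right) + O = - \frac{9 \left(\left(-5\right) \left(-14\right)\right)}{1393} - 10 = \left(- \frac{9}{1393}\right) 70 - 10 = - \frac{90}{199} - 10 = - \frac{2080}{199}$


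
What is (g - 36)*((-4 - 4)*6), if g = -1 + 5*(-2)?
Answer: 2256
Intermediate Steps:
g = -11 (g = -1 - 10 = -11)
(g - 36)*((-4 - 4)*6) = (-11 - 36)*((-4 - 4)*6) = -(-376)*6 = -47*(-48) = 2256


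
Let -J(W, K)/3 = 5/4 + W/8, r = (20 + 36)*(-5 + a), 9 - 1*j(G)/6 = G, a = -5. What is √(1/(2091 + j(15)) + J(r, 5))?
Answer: √3484003845/4110 ≈ 14.361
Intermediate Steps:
j(G) = 54 - 6*G
r = -560 (r = (20 + 36)*(-5 - 5) = 56*(-10) = -560)
J(W, K) = -15/4 - 3*W/8 (J(W, K) = -3*(5/4 + W/8) = -15/4 - 3*W/8)
√(1/(2091 + j(15)) + J(r, 5)) = √(1/(2091 + (54 - 6*15)) + (-15/4 - 3/8*(-560))) = √(1/(2091 + (54 - 90)) + (-15/4 + 210)) = √(1/(2091 - 36) + 825/4) = √(1/2055 + 825/4) = √(1695379/8220) = √3484003845/4110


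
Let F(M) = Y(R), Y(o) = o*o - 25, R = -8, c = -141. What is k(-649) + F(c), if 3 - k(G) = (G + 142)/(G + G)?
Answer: 54009/1298 ≈ 41.609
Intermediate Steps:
k(G) = 3 - (142 + G)/(2*G) (k(G) = 3 - (G + 142)/(G + G) = 3 - (142 + G)/(2*G))
Y(o) = -25 + o² (Y(o) = o² - 25 = -25 + o²)
F(M) = 39 (F(M) = -25 + (-8)² = -25 + 64 = 39)
k(-649) + F(c) = (5/2 - 71/(-649)) + 39 = (5/2 - 71*(-1/649)) + 39 = (5/2 + 71/649) + 39 = 3387/1298 + 39 = 54009/1298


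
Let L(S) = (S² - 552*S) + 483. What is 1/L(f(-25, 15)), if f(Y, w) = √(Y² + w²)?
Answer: -1333/257221511 - 2760*√34/257221511 ≈ -6.7749e-5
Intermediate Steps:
L(S) = 483 + S² - 552*S
1/L(f(-25, 15)) = 1/(483 + (√((-25)² + 15²))² - 552*√((-25)² + 15²)) = 1/(483 + (√(625 + 225))² - 552*√(625 + 225)) = 1/(483 + (√850)² - 2760*√34) = 1/(483 + (5*√34)² - 2760*√34) = 1/(483 + 850 - 2760*√34) = 1/(1333 - 2760*√34)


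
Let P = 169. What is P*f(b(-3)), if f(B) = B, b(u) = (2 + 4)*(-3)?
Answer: -3042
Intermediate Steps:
b(u) = -18 (b(u) = 6*(-3) = -18)
P*f(b(-3)) = 169*(-18) = -3042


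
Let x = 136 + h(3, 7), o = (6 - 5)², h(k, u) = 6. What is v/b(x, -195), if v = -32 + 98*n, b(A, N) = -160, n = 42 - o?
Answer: -1993/80 ≈ -24.913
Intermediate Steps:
o = 1 (o = 1² = 1)
x = 142 (x = 136 + 6 = 142)
n = 41 (n = 42 - 1*1 = 42 - 1 = 41)
v = 3986 (v = -32 + 98*41 = -32 + 4018 = 3986)
v/b(x, -195) = 3986/(-160) = 3986*(-1/160) = -1993/80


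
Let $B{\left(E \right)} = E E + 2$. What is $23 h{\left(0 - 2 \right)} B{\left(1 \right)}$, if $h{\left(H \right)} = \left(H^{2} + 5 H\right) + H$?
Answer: $-552$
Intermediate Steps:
$h{\left(H \right)} = H^{2} + 6 H$
$B{\left(E \right)} = 2 + E^{2}$ ($B{\left(E \right)} = E^{2} + 2 = 2 + E^{2}$)
$23 h{\left(0 - 2 \right)} B{\left(1 \right)} = 23 \left(0 - 2\right) \left(6 + \left(0 - 2\right)\right) \left(2 + 1^{2}\right) = 23 \left(- 2 \left(6 - 2\right)\right) \left(2 + 1\right) = 23 \left(\left(-2\right) 4\right) 3 = 23 \left(-8\right) 3 = \left(-184\right) 3 = -552$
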